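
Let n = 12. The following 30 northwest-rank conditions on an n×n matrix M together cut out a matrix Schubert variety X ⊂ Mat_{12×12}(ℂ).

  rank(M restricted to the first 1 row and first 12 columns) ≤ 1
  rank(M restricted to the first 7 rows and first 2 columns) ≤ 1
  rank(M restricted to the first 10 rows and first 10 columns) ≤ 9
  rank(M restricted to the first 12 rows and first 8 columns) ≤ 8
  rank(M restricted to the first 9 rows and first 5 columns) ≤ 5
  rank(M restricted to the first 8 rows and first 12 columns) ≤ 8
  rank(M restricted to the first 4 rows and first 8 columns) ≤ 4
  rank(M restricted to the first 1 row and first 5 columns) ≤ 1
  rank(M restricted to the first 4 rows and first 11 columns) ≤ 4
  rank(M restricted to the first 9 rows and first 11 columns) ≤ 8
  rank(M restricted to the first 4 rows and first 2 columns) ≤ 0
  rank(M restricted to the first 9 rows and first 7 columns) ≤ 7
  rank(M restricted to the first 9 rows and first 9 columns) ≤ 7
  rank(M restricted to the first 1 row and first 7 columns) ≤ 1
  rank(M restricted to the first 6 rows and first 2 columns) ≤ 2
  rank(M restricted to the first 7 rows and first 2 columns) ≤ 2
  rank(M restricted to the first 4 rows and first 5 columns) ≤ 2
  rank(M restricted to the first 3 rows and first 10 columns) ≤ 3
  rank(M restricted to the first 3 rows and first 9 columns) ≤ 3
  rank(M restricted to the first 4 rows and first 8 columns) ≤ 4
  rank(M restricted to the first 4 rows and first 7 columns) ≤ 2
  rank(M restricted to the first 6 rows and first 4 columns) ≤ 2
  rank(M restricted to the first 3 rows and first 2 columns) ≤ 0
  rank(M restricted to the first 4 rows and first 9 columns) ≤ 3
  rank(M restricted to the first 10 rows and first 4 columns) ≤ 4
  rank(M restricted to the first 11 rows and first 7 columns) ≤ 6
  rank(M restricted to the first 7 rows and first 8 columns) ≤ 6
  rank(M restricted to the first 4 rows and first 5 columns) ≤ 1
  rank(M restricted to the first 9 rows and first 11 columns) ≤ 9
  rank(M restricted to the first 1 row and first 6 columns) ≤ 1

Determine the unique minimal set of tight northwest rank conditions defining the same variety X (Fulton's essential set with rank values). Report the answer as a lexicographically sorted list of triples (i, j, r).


Rank table r_w(12×12) implied by the 30 constraints:

  0, 0, 1, 1, 1, 1, 1, 1, 1, 1, 1, 1
  0, 0, 1, 1, 1, 2, 2, 2, 2, 2, 2, 2
  0, 0, 1, 1, 1, 2, 2, 3, 3, 3, 3, 3
  0, 0, 1, 1, 1, 2, 2, 3, 3, 4, 4, 4
  1, 1, 2, 2, 2, 3, 3, 4, 4, 5, 5, 5
  1, 1, 2, 2, 3, 4, 4, 5, 5, 6, 6, 6
  1, 1, 2, 3, 4, 5, 5, 6, 6, 7, 7, 7
  1, 2, 3, 4, 5, 6, 6, 7, 7, 8, 8, 8
  1, 2, 3, 4, 5, 6, 6, 7, 7, 8, 8, 9
  1, 2, 3, 4, 5, 6, 6, 7, 8, 9, 9, 10
  1, 2, 3, 4, 5, 6, 6, 7, 8, 9, 10, 11
  1, 2, 3, 4, 5, 6, 7, 8, 9, 10, 11, 12

second differences of R give the permutation w = (3, 6, 8, 10, 1, 5, 4, 2, 12, 9, 11, 7).

Rothe diagram D(w) (25 cells), 9 SE-corners (essential conditions):

[(4, 2, 0), (4, 5, 1), (4, 7, 2), (4, 9, 3), (6, 4, 2), (7, 2, 1), (9, 9, 7), (9, 11, 8), (11, 7, 6)]


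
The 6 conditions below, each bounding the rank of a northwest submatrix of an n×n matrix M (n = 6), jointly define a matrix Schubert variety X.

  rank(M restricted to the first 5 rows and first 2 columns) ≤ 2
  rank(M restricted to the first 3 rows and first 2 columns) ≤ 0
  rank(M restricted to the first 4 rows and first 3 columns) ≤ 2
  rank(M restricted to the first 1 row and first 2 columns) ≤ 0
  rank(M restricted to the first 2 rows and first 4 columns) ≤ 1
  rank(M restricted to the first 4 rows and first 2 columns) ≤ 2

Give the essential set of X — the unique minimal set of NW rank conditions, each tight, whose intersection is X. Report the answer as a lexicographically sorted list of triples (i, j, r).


Reconstructing r_w from the 6 given conditions:

  R[1]: 0 0 1 1 1 1
  R[2]: 0 0 1 1 2 2
  R[3]: 0 0 1 2 3 3
  R[4]: 1 1 2 3 4 4
  R[5]: 1 2 3 4 5 5
  R[6]: 1 2 3 4 5 6

hence w(1..6) = (3, 5, 4, 1, 2, 6).

Rothe diagram D(w) (7 cells), 2 SE-corners (essential conditions):

[(2, 4, 1), (3, 2, 0)]


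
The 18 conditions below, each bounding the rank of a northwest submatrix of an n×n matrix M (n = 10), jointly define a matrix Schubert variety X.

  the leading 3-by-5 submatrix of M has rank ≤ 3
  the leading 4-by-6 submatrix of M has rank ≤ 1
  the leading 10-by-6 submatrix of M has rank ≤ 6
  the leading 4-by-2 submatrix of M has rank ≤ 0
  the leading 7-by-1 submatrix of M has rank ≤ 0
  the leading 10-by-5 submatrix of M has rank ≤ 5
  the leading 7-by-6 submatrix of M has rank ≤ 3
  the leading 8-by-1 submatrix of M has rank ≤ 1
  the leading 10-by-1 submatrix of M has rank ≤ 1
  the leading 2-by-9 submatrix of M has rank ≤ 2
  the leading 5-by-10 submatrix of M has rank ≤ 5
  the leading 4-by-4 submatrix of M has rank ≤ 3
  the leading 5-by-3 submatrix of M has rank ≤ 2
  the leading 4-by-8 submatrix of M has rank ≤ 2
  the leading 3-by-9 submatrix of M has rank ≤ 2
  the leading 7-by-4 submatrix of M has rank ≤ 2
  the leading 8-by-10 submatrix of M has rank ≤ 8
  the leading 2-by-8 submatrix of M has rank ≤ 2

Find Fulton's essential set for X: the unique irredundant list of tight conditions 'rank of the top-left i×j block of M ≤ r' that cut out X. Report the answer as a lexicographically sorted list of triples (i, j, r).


Propagating the 18 rank bounds to every northwest block:

  row 1: 0 | 0 | 1 | 1 | 1 | 1 | 1 | 1 | 1 | 1
  row 2: 0 | 0 | 1 | 1 | 1 | 1 | 2 | 2 | 2 | 2
  row 3: 0 | 0 | 1 | 1 | 1 | 1 | 2 | 2 | 2 | 3
  row 4: 0 | 0 | 1 | 1 | 1 | 1 | 2 | 2 | 3 | 4
  row 5: 0 | 1 | 2 | 2 | 2 | 2 | 3 | 3 | 4 | 5
  row 6: 0 | 1 | 2 | 2 | 3 | 3 | 4 | 4 | 5 | 6
  row 7: 0 | 1 | 2 | 2 | 3 | 3 | 4 | 5 | 6 | 7
  row 8: 1 | 2 | 3 | 3 | 4 | 4 | 5 | 6 | 7 | 8
  row 9: 1 | 2 | 3 | 4 | 5 | 5 | 6 | 7 | 8 | 9
  row 10: 1 | 2 | 3 | 4 | 5 | 6 | 7 | 8 | 9 | 10

second differences of R give the permutation w = (3, 7, 10, 9, 2, 5, 8, 1, 4, 6).

D(w) has 26 cells with 7 SE-corners; essential set:

[(3, 9, 2), (4, 2, 0), (4, 6, 1), (4, 8, 2), (7, 1, 0), (7, 4, 2), (7, 6, 3)]


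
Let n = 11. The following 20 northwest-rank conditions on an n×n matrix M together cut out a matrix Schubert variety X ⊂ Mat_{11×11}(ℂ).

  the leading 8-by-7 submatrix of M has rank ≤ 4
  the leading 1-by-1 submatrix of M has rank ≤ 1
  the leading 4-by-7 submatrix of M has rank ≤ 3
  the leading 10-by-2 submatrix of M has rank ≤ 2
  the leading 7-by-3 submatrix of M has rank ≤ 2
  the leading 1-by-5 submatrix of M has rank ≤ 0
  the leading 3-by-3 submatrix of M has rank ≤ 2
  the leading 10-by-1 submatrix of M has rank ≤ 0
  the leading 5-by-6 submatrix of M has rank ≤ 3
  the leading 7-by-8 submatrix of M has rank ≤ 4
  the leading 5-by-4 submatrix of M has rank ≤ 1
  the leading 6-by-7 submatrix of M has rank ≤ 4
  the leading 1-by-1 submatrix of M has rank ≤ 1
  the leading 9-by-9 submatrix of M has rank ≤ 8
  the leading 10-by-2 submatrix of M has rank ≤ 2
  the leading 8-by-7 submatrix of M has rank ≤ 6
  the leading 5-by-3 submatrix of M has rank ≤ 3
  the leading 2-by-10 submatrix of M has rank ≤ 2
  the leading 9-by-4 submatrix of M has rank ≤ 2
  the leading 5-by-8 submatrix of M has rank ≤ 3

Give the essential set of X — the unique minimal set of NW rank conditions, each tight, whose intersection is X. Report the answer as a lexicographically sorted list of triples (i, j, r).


Rank table r_w(11×11) implied by the 20 constraints:

  i=1: 0 0 0 0 0 1 1 1 1 1 1
  i=2: 0 1 1 1 1 2 2 2 2 2 2
  i=3: 0 1 1 1 2 3 3 3 3 3 3
  i=4: 0 1 1 1 2 3 3 3 4 4 4
  i=5: 0 1 1 1 2 3 3 3 4 5 5
  i=6: 0 1 2 2 3 4 4 4 5 6 6
  i=7: 0 1 2 2 3 4 4 4 5 6 7
  i=8: 0 1 2 2 3 4 4 5 6 7 8
  i=9: 0 1 2 2 3 4 5 6 7 8 9
  i=10: 0 1 2 3 4 5 6 7 8 9 10
  i=11: 1 2 3 4 5 6 7 8 9 10 11

hence w(1..11) = (6, 2, 5, 9, 10, 3, 11, 8, 7, 4, 1).

D(w) has 30 cells with 7 SE-corners; essential set:

[(1, 5, 0), (5, 4, 1), (5, 8, 3), (7, 8, 4), (8, 7, 4), (9, 4, 2), (10, 1, 0)]


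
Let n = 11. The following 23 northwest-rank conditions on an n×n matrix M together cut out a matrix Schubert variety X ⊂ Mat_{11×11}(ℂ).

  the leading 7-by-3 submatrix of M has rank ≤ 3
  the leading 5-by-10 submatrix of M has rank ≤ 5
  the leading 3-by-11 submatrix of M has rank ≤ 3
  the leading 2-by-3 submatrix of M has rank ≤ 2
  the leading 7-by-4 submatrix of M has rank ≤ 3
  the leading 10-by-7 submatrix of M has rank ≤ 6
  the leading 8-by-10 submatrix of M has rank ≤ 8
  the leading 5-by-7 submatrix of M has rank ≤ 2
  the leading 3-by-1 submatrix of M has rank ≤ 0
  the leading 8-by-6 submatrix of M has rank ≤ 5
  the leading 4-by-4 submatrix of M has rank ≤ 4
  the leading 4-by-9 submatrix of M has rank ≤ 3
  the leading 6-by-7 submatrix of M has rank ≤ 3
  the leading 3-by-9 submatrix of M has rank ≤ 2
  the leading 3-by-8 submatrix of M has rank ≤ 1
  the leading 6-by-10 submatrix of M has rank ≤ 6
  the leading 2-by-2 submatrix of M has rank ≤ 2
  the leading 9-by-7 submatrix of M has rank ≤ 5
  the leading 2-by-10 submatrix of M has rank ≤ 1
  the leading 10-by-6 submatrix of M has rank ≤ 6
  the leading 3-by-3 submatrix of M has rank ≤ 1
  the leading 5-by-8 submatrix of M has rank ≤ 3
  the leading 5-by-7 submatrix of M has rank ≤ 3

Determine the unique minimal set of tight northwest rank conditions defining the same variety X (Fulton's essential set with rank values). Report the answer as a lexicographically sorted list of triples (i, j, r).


Rank table r_w(11×11) implied by the 23 constraints:

  i=1: 0  1  1  1  1  1  1  1  1  1  1
  i=2: 0  1  1  1  1  1  1  1  1  1  2
  i=3: 0  1  1  1  1  1  1  1  2  2  3
  i=4: 1  2  2  2  2  2  2  2  3  3  4
  i=5: 1  2  2  2  2  2  2  3  4  4  5
  i=6: 1  2  3  3  3  3  3  4  5  5  6
  i=7: 1  2  3  3  4  4  4  5  6  6  7
  i=8: 1  2  3  4  5  5  5  6  7  7  8
  i=9: 1  2  3  4  5  5  5  6  7  8  9
  i=10: 1  2  3  4  5  6  6  7  8  9  10
  i=11: 1  2  3  4  5  6  7  8  9  10  11

reading off 1-entries of Δ²R: w = (2, 11, 9, 1, 8, 3, 5, 4, 10, 6, 7).

6 SE-corners of the 25-cell Rothe diagram give Ess(w):

[(2, 10, 1), (3, 1, 0), (3, 8, 1), (5, 7, 2), (7, 4, 3), (9, 7, 5)]


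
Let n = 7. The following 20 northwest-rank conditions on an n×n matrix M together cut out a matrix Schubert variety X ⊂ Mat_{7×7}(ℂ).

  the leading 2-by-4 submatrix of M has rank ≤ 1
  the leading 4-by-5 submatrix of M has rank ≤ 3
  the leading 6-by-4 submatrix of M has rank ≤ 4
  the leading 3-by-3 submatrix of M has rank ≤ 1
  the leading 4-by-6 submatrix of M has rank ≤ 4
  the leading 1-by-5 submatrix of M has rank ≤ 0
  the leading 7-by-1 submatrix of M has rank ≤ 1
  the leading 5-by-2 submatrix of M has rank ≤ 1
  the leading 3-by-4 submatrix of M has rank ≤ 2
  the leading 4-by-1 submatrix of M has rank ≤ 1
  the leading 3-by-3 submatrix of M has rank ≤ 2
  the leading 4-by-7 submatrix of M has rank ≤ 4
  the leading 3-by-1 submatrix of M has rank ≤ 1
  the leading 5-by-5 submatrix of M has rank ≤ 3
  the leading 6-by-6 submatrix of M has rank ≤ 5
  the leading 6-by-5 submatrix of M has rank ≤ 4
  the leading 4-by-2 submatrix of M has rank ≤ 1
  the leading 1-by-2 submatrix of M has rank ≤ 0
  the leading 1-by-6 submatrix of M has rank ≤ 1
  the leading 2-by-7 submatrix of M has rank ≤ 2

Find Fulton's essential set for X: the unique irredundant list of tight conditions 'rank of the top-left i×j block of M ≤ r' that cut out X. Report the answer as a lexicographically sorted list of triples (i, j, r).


Computing R[i][j] = min implied NW-rank bound (n=7, 20 conditions):

  i=1: 0, 0, 0, 0, 0, 1, 1
  i=2: 1, 1, 1, 1, 1, 2, 2
  i=3: 1, 1, 1, 2, 2, 3, 3
  i=4: 1, 1, 2, 3, 3, 4, 4
  i=5: 1, 1, 2, 3, 3, 4, 5
  i=6: 1, 2, 3, 4, 4, 5, 6
  i=7: 1, 2, 3, 4, 5, 6, 7

hence w(1..7) = (6, 1, 4, 3, 7, 2, 5).

Rothe diagram D(w) (10 cells), 4 SE-corners (essential conditions):

[(1, 5, 0), (3, 3, 1), (5, 2, 1), (5, 5, 3)]


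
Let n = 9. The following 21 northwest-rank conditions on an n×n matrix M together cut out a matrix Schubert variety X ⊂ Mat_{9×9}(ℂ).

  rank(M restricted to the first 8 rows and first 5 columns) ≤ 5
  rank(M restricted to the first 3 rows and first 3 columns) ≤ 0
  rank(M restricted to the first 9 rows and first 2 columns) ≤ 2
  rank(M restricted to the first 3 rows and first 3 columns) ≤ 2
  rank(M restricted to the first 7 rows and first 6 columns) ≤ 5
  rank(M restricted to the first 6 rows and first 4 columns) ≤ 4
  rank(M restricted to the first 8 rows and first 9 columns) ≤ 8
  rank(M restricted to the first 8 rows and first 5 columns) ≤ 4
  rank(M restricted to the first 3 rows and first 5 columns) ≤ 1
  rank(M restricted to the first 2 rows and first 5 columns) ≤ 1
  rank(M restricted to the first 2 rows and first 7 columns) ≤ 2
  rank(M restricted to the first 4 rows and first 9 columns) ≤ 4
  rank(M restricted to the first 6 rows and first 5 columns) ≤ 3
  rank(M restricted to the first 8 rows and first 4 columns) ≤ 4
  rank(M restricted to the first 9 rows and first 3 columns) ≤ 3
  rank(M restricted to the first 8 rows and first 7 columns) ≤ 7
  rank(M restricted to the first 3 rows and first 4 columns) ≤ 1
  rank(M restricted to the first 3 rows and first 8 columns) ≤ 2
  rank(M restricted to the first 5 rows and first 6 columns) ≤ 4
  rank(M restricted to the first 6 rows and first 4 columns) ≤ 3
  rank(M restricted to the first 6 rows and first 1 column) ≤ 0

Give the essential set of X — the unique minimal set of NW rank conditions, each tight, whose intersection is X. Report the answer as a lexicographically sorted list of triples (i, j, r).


Propagating the 21 rank bounds to every northwest block:

  i=1: 0 | 0 | 0 | 1 | 1 | 1 | 1 | 1 | 1
  i=2: 0 | 0 | 0 | 1 | 1 | 2 | 2 | 2 | 2
  i=3: 0 | 0 | 0 | 1 | 1 | 2 | 2 | 2 | 3
  i=4: 0 | 1 | 1 | 2 | 2 | 3 | 3 | 3 | 4
  i=5: 0 | 1 | 2 | 3 | 3 | 4 | 4 | 4 | 5
  i=6: 0 | 1 | 2 | 3 | 3 | 4 | 5 | 5 | 6
  i=7: 1 | 2 | 3 | 4 | 4 | 5 | 6 | 6 | 7
  i=8: 1 | 2 | 3 | 4 | 4 | 5 | 6 | 7 | 8
  i=9: 1 | 2 | 3 | 4 | 5 | 6 | 7 | 8 | 9

reading off 1-entries of Δ²R: w = (4, 6, 9, 2, 3, 7, 1, 8, 5).

|D(w)|=18, |Ess(w)|=6:

[(3, 3, 0), (3, 5, 1), (3, 8, 2), (6, 1, 0), (6, 5, 3), (8, 5, 4)]


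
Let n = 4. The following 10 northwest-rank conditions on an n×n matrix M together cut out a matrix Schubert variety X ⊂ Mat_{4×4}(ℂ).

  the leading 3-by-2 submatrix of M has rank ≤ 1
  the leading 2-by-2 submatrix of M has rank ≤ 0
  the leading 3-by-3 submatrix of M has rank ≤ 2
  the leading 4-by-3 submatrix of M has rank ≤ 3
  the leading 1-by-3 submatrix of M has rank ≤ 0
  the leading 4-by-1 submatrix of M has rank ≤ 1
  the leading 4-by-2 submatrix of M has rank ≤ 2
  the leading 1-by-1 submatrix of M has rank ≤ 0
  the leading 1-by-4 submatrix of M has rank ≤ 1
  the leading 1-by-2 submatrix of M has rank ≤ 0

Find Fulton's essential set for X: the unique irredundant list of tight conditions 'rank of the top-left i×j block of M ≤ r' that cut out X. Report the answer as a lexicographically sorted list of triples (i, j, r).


Recovering R(i,j) via the rank-extension bound from the 10 conditions:

  R[1]: 0 0 0 1
  R[2]: 0 0 1 2
  R[3]: 1 1 2 3
  R[4]: 1 2 3 4

reading off 1-entries of Δ²R: w = (4, 3, 1, 2).

|D(w)|=5, |Ess(w)|=2:

[(1, 3, 0), (2, 2, 0)]


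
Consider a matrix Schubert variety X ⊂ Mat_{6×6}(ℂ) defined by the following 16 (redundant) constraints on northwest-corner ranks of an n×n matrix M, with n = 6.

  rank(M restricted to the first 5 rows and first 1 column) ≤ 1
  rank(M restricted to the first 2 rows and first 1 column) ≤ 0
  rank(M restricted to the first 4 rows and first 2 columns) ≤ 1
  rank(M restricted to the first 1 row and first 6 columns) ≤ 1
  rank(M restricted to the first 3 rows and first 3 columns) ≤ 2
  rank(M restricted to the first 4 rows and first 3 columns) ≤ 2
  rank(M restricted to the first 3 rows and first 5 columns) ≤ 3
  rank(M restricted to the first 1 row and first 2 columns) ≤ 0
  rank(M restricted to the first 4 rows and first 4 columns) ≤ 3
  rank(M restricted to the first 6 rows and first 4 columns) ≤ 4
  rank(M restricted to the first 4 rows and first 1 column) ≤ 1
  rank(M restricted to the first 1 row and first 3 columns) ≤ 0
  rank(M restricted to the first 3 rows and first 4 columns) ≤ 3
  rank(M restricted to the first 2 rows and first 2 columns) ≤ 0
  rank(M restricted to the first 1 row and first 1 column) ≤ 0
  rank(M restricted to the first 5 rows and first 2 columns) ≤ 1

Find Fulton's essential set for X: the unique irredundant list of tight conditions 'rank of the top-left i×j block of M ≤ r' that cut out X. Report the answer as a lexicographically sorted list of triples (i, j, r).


Recovering R(i,j) via the rank-extension bound from the 16 conditions:

  R[1]: 0 | 0 | 0 | 1 | 1 | 1
  R[2]: 0 | 0 | 1 | 2 | 2 | 2
  R[3]: 1 | 1 | 2 | 3 | 3 | 3
  R[4]: 1 | 1 | 2 | 3 | 4 | 4
  R[5]: 1 | 1 | 2 | 3 | 4 | 5
  R[6]: 1 | 2 | 3 | 4 | 5 | 6

hence w(1..6) = (4, 3, 1, 5, 6, 2).

Rothe diagram D(w) (7 cells), 3 SE-corners (essential conditions):

[(1, 3, 0), (2, 2, 0), (5, 2, 1)]


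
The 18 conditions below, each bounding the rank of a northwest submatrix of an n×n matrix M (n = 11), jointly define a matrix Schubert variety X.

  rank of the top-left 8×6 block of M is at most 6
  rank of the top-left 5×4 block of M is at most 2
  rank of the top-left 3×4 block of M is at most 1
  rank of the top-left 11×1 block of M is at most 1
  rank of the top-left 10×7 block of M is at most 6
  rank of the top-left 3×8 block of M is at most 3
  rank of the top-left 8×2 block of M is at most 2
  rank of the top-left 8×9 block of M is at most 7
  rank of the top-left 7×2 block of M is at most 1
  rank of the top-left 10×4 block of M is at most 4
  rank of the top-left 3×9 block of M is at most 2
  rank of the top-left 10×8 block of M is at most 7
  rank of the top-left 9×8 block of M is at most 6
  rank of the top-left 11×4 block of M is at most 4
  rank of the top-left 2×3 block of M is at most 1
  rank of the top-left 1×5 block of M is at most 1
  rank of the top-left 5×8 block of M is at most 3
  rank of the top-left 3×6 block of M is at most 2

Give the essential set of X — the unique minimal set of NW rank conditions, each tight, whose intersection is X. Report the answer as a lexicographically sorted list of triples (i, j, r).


Propagating the 18 rank bounds to every northwest block:

  R[1]: 1, 1, 1, 1, 1, 1, 1, 1, 1, 1, 1
  R[2]: 1, 1, 1, 1, 2, 2, 2, 2, 2, 2, 2
  R[3]: 1, 1, 1, 1, 2, 2, 2, 2, 2, 3, 3
  R[4]: 1, 1, 2, 2, 3, 3, 3, 3, 3, 4, 4
  R[5]: 1, 1, 2, 2, 3, 3, 3, 3, 4, 5, 5
  R[6]: 1, 1, 2, 3, 4, 4, 4, 4, 5, 6, 6
  R[7]: 1, 1, 2, 3, 4, 5, 5, 5, 6, 7, 7
  R[8]: 1, 2, 3, 4, 5, 6, 6, 6, 7, 8, 8
  R[9]: 1, 2, 3, 4, 5, 6, 6, 6, 7, 8, 9
  R[10]: 1, 2, 3, 4, 5, 6, 6, 7, 8, 9, 10
  R[11]: 1, 2, 3, 4, 5, 6, 7, 8, 9, 10, 11

reading off 1-entries of Δ²R: w = (1, 5, 10, 3, 9, 4, 6, 2, 11, 8, 7).

|D(w)|=21, |Ess(w)|=7:

[(3, 4, 1), (3, 9, 2), (5, 4, 2), (5, 8, 3), (7, 2, 1), (9, 8, 6), (10, 7, 6)]


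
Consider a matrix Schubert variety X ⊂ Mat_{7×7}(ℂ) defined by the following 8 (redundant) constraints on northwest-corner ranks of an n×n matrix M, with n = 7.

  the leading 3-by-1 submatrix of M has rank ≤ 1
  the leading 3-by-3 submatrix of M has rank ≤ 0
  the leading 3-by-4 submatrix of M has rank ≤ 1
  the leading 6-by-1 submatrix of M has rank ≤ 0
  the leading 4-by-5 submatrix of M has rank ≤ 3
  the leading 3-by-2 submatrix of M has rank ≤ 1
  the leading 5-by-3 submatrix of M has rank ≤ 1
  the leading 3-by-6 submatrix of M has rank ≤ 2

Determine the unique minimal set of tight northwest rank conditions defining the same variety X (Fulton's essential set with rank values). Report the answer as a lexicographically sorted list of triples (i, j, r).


The tightest implied rank at each (i,j), from the 8 conditions:

  0 0 0 1 1 1 1
  0 0 0 1 2 2 2
  0 0 0 1 2 2 3
  0 1 1 2 3 3 4
  0 1 1 2 3 4 5
  0 1 2 3 4 5 6
  1 2 3 4 5 6 7

hence w(1..7) = (4, 5, 7, 2, 6, 3, 1).

ℓ(w)=14; the 4 essential cells (i,j,r):

[(3, 3, 0), (3, 6, 2), (5, 3, 1), (6, 1, 0)]


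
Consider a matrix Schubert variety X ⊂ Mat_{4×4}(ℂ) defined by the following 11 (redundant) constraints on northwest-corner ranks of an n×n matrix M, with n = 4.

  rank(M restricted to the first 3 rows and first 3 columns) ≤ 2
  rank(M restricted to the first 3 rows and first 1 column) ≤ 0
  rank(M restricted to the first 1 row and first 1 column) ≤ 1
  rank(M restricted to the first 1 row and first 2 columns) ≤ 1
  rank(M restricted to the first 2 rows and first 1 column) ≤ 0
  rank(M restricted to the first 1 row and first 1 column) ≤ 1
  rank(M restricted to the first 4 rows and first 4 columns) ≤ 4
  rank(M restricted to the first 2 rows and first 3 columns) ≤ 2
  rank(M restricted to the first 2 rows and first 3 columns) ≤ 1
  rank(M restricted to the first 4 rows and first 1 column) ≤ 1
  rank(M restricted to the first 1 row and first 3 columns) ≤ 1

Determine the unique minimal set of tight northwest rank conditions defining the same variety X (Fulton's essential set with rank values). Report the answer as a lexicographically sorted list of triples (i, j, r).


The tightest implied rank at each (i,j), from the 11 conditions:

  R[1]: 0  1  1  1
  R[2]: 0  1  1  2
  R[3]: 0  1  2  3
  R[4]: 1  2  3  4

hence w(1..4) = (2, 4, 3, 1).

ℓ(w)=4; the 2 essential cells (i,j,r):

[(2, 3, 1), (3, 1, 0)]


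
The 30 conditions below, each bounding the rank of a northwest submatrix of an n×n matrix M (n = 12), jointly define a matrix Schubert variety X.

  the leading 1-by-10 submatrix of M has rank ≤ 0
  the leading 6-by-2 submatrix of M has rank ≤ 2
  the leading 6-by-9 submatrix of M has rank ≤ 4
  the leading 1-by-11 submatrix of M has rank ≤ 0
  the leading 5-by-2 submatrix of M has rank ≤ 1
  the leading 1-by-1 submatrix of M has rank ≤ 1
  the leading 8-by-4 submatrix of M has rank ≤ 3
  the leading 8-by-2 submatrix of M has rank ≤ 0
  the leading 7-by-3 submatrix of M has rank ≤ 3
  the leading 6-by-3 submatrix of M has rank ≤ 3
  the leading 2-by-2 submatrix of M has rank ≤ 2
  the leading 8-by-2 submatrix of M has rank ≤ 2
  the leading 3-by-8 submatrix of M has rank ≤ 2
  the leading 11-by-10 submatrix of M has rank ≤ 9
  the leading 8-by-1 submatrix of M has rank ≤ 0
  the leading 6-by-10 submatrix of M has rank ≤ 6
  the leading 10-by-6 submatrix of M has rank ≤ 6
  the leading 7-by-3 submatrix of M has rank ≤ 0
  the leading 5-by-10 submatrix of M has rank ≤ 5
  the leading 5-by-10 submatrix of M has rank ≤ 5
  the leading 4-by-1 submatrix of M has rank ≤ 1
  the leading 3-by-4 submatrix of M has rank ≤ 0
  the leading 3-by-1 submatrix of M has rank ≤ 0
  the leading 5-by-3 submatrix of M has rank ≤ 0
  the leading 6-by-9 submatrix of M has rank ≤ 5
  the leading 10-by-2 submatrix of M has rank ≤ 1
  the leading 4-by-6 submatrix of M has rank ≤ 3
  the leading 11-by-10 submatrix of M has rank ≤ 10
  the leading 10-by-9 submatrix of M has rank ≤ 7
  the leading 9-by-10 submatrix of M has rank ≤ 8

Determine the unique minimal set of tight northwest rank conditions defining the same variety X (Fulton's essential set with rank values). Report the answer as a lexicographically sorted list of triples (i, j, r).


Computing R[i][j] = min implied NW-rank bound (n=12, 30 conditions):

  row 1: 0 0 0 0 0 0 0 0 0 0 0 1
  row 2: 0 0 0 0 1 1 1 1 1 1 1 2
  row 3: 0 0 0 0 1 2 2 2 2 2 2 3
  row 4: 0 0 0 1 2 3 3 3 3 3 3 4
  row 5: 0 0 0 1 2 3 4 4 4 4 4 5
  row 6: 0 0 0 1 2 3 4 4 4 5 5 6
  row 7: 0 0 0 1 2 3 4 5 5 6 6 7
  row 8: 0 0 1 2 3 4 5 6 6 7 7 8
  row 9: 1 1 2 3 4 5 6 7 7 8 8 9
  row 10: 1 1 2 3 4 5 6 7 7 8 9 10
  row 11: 1 2 3 4 5 6 7 8 8 9 10 11
  row 12: 1 2 3 4 5 6 7 8 9 10 11 12

reading off 1-entries of Δ²R: w = (12, 5, 6, 4, 7, 10, 8, 3, 1, 11, 2, 9).

D(w) has 37 cells with 7 SE-corners; essential set:

[(1, 11, 0), (3, 4, 0), (6, 9, 4), (7, 3, 0), (8, 2, 0), (10, 2, 1), (10, 9, 7)]


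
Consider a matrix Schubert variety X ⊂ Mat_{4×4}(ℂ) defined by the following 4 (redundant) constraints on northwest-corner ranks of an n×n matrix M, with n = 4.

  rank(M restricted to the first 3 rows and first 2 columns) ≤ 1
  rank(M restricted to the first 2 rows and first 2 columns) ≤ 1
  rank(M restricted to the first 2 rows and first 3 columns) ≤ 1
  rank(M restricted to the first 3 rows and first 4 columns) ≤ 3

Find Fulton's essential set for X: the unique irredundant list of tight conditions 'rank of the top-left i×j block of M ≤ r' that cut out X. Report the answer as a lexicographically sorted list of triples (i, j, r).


Computing R[i][j] = min implied NW-rank bound (n=4, 4 conditions):

  i=1: 1, 1, 1, 1
  i=2: 1, 1, 1, 2
  i=3: 1, 1, 2, 3
  i=4: 1, 2, 3, 4

reading off 1-entries of Δ²R: w = (1, 4, 3, 2).

D(w) has 3 cells with 2 SE-corners; essential set:

[(2, 3, 1), (3, 2, 1)]


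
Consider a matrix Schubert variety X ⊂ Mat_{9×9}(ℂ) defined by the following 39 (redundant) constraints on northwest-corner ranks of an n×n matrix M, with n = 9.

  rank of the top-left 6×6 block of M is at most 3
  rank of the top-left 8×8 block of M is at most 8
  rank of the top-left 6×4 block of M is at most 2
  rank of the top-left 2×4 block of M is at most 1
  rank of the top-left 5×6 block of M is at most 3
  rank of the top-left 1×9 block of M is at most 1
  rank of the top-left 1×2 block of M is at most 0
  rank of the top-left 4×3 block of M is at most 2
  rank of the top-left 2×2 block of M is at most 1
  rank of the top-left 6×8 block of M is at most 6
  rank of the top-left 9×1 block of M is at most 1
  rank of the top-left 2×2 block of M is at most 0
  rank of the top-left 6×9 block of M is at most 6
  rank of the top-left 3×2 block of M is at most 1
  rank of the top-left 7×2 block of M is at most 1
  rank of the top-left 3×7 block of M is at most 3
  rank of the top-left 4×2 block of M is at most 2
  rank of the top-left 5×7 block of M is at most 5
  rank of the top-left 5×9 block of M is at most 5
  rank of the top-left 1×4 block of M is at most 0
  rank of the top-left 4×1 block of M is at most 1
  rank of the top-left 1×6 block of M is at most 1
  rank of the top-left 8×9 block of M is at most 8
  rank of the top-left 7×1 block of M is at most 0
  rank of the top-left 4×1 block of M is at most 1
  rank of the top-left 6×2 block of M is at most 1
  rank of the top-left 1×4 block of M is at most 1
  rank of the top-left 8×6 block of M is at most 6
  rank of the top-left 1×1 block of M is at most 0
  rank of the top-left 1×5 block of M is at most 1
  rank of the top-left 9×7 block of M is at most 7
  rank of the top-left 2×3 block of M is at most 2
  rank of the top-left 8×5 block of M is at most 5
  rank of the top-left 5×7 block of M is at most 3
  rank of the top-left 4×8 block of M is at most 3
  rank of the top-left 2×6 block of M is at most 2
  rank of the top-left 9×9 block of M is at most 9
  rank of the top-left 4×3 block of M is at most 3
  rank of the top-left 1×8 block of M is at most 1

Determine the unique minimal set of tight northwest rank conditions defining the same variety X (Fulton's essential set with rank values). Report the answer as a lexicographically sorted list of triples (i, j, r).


The tightest implied rank at each (i,j), from the 39 conditions:

  0 0 0 0 1 1 1 1 1
  0 0 1 1 2 2 2 2 2
  0 1 2 2 3 3 3 3 3
  0 1 2 2 3 3 3 3 4
  0 1 2 2 3 3 3 4 5
  0 1 2 2 3 3 4 5 6
  0 1 2 3 4 4 5 6 7
  1 2 3 4 5 5 6 7 8
  1 2 3 4 5 6 7 8 9

so w = (5, 3, 2, 9, 8, 7, 4, 1, 6).

Rothe diagram D(w) (20 cells), 7 SE-corners (essential conditions):

[(1, 4, 0), (2, 2, 0), (4, 8, 3), (5, 7, 3), (6, 4, 2), (6, 6, 3), (7, 1, 0)]


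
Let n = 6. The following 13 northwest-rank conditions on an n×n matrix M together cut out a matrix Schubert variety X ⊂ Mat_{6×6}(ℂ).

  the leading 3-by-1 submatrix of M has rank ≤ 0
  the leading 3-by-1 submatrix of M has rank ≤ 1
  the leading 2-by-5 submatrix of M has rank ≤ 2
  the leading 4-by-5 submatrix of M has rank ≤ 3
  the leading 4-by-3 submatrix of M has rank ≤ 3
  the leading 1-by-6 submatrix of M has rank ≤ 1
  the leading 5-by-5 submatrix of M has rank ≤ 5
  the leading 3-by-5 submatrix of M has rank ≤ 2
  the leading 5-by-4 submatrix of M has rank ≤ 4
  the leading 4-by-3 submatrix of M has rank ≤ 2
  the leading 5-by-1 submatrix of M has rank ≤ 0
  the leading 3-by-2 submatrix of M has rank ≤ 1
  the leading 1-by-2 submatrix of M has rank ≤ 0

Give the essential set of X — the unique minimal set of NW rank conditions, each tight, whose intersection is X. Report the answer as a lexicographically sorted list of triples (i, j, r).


Reconstructing r_w from the 13 given conditions:

  0, 0, 1, 1, 1, 1
  0, 1, 2, 2, 2, 2
  0, 1, 2, 2, 2, 3
  0, 1, 2, 3, 3, 4
  0, 1, 2, 3, 4, 5
  1, 2, 3, 4, 5, 6

reading off 1-entries of Δ²R: w = (3, 2, 6, 4, 5, 1).

|D(w)|=8, |Ess(w)|=3:

[(1, 2, 0), (3, 5, 2), (5, 1, 0)]


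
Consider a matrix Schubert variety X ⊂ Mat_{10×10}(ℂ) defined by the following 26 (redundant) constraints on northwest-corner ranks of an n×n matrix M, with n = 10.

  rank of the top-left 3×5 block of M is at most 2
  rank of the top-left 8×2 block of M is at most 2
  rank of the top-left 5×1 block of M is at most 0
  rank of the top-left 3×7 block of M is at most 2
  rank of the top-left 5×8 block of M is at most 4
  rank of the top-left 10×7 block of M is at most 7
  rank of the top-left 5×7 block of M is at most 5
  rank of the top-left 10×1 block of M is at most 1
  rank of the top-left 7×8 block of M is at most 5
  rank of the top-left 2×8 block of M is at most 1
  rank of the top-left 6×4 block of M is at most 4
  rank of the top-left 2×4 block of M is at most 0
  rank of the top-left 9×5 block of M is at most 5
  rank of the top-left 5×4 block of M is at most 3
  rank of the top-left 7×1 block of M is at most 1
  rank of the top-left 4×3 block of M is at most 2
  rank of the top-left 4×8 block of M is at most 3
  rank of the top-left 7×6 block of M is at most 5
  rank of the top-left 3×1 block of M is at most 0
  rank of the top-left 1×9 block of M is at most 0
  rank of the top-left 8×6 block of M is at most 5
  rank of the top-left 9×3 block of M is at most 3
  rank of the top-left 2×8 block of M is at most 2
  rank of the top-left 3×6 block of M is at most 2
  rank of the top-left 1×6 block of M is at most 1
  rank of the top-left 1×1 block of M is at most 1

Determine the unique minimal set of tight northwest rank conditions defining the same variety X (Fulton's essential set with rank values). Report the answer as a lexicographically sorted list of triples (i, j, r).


The tightest implied rank at each (i,j), from the 26 conditions:

  row 1: 0, 0, 0, 0, 0, 0, 0, 0, 0, 1
  row 2: 0, 0, 0, 0, 1, 1, 1, 1, 1, 2
  row 3: 0, 1, 1, 1, 2, 2, 2, 2, 2, 3
  row 4: 0, 1, 2, 2, 3, 3, 3, 3, 3, 4
  row 5: 0, 1, 2, 3, 4, 4, 4, 4, 4, 5
  row 6: 1, 2, 3, 4, 5, 5, 5, 5, 5, 6
  row 7: 1, 2, 3, 4, 5, 5, 5, 5, 6, 7
  row 8: 1, 2, 3, 4, 5, 5, 6, 6, 7, 8
  row 9: 1, 2, 3, 4, 5, 6, 7, 7, 8, 9
  row 10: 1, 2, 3, 4, 5, 6, 7, 8, 9, 10

second differences of R give the permutation w = (10, 5, 2, 3, 4, 1, 9, 7, 6, 8).

|D(w)|=20, |Ess(w)|=5:

[(1, 9, 0), (2, 4, 0), (5, 1, 0), (7, 8, 5), (8, 6, 5)]


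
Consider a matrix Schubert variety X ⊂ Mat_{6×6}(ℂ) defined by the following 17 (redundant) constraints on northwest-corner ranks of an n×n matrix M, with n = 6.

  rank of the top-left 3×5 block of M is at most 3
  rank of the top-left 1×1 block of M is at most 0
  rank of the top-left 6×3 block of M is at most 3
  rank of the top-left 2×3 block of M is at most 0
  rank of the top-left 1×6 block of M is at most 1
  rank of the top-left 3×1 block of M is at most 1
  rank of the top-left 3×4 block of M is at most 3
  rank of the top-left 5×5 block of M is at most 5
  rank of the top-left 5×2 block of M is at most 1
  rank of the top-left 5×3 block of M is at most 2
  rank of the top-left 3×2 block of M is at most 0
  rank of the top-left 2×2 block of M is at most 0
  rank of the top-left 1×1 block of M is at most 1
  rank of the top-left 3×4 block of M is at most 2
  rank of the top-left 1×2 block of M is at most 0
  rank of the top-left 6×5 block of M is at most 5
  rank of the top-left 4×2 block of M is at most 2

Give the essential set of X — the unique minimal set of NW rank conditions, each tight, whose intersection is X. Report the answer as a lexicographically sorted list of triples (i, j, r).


Reconstructing r_w from the 17 given conditions:

  i=1: 0  0  0  1  1  1
  i=2: 0  0  0  1  2  2
  i=3: 0  0  1  2  3  3
  i=4: 1  1  2  3  4  4
  i=5: 1  1  2  3  4  5
  i=6: 1  2  3  4  5  6

the unique w with this rank table is (4, 5, 3, 1, 6, 2).

Fulton essential set (3 of the 9 Rothe cells):

[(2, 3, 0), (3, 2, 0), (5, 2, 1)]


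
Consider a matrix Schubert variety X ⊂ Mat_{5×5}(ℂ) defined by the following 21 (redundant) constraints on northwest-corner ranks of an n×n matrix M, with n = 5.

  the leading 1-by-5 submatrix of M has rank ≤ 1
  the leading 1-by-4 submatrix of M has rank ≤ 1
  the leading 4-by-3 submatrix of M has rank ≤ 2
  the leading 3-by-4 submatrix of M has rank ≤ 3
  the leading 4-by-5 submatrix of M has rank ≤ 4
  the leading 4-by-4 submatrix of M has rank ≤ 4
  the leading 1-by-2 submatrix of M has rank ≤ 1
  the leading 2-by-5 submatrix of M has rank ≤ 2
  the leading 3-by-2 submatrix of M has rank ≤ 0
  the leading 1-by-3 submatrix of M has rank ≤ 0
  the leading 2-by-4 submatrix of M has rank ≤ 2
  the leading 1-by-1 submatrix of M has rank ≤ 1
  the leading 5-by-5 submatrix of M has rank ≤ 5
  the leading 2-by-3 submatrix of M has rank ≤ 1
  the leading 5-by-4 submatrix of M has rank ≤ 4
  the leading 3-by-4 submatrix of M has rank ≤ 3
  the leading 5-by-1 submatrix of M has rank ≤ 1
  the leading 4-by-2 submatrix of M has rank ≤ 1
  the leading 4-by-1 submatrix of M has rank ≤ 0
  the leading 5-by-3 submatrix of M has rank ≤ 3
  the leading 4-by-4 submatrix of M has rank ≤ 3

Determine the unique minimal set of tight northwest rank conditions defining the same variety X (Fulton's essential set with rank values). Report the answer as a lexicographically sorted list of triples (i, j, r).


The tightest implied rank at each (i,j), from the 21 conditions:

  0  0  0  1  1
  0  0  1  2  2
  0  0  1  2  3
  0  1  2  3  4
  1  2  3  4  5

hence w(1..5) = (4, 3, 5, 2, 1).

3 SE-corners of the 8-cell Rothe diagram give Ess(w):

[(1, 3, 0), (3, 2, 0), (4, 1, 0)]


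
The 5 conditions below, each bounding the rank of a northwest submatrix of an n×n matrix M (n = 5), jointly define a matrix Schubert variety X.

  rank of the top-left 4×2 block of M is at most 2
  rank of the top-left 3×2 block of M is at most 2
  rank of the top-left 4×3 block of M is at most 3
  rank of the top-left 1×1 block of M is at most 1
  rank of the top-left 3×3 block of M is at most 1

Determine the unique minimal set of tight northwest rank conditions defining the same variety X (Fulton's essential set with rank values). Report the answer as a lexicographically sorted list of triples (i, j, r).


Rank table r_w(5×5) implied by the 5 constraints:

  row 1: 1, 1, 1, 1, 1
  row 2: 1, 1, 1, 2, 2
  row 3: 1, 1, 1, 2, 3
  row 4: 1, 2, 2, 3, 4
  row 5: 1, 2, 3, 4, 5

the unique w with this rank table is (1, 4, 5, 2, 3).

ℓ(w)=4; the 1 essential cell (i,j,r):

[(3, 3, 1)]


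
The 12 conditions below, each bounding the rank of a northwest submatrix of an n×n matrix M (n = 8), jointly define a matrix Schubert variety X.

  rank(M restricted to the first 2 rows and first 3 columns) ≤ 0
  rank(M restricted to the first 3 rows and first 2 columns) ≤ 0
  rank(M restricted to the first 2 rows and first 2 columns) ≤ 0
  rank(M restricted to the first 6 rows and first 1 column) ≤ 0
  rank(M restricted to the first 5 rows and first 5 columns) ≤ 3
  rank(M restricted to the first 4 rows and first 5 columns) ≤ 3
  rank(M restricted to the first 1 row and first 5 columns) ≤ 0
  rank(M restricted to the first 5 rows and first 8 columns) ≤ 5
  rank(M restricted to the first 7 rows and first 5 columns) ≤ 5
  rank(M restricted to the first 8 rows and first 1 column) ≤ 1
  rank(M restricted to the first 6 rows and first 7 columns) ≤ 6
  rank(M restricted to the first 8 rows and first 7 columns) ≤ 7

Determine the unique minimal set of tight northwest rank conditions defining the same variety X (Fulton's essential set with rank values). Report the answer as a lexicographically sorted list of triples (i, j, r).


Recovering R(i,j) via the rank-extension bound from the 12 conditions:

  i=1: 0 | 0 | 0 | 0 | 0 | 1 | 1 | 1
  i=2: 0 | 0 | 0 | 1 | 1 | 2 | 2 | 2
  i=3: 0 | 0 | 1 | 2 | 2 | 3 | 3 | 3
  i=4: 0 | 1 | 2 | 3 | 3 | 4 | 4 | 4
  i=5: 0 | 1 | 2 | 3 | 3 | 4 | 5 | 5
  i=6: 0 | 1 | 2 | 3 | 4 | 5 | 6 | 6
  i=7: 1 | 2 | 3 | 4 | 5 | 6 | 7 | 7
  i=8: 1 | 2 | 3 | 4 | 5 | 6 | 7 | 8

the unique w with this rank table is (6, 4, 3, 2, 7, 5, 1, 8).

ℓ(w)=14; the 5 essential cells (i,j,r):

[(1, 5, 0), (2, 3, 0), (3, 2, 0), (5, 5, 3), (6, 1, 0)]


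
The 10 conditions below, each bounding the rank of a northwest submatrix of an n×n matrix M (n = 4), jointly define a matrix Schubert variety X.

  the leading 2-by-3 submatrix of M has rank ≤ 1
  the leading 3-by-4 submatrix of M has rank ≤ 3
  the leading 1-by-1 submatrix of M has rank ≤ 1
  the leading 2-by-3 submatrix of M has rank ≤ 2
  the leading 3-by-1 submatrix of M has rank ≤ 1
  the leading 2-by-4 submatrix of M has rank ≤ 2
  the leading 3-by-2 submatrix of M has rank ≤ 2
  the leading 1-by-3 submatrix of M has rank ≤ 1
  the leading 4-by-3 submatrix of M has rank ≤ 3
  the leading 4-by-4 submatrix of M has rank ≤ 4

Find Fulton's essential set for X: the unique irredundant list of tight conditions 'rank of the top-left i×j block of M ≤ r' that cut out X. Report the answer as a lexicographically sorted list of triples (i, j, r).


Computing R[i][j] = min implied NW-rank bound (n=4, 10 conditions):

  i=1: 1  1  1  1
  i=2: 1  1  1  2
  i=3: 1  2  2  3
  i=4: 1  2  3  4

second differences of R give the permutation w = (1, 4, 2, 3).

|D(w)|=2, |Ess(w)|=1:

[(2, 3, 1)]


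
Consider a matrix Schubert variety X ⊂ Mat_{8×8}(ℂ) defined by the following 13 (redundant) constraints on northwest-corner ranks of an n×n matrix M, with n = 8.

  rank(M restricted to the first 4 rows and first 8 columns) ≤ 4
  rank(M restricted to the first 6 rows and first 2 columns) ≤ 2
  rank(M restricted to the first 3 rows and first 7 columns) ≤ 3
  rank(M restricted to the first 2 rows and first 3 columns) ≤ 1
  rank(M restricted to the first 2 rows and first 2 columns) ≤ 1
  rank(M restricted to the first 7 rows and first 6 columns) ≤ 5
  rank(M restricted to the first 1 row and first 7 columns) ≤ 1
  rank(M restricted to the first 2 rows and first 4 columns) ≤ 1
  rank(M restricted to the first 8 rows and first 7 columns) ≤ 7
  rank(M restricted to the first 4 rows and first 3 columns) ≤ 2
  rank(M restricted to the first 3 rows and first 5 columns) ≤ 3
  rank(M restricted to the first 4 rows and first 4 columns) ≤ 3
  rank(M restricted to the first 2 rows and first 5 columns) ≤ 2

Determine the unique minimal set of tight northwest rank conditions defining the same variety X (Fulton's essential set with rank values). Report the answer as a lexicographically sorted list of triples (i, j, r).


Reconstructing r_w from the 13 given conditions:

  R[1]: 1, 1, 1, 1, 1, 1, 1, 1
  R[2]: 1, 1, 1, 1, 2, 2, 2, 2
  R[3]: 1, 2, 2, 2, 3, 3, 3, 3
  R[4]: 1, 2, 2, 3, 4, 4, 4, 4
  R[5]: 1, 2, 3, 4, 5, 5, 5, 5
  R[6]: 1, 2, 3, 4, 5, 5, 6, 6
  R[7]: 1, 2, 3, 4, 5, 5, 6, 7
  R[8]: 1, 2, 3, 4, 5, 6, 7, 8

reading off 1-entries of Δ²R: w = (1, 5, 2, 4, 3, 7, 8, 6).

|D(w)|=6, |Ess(w)|=3:

[(2, 4, 1), (4, 3, 2), (7, 6, 5)]
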